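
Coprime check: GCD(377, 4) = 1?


Euclidean algorithm:
377 = 94 * 4 + 1
4 = 4 * 1 + 0
GCD(377, 4) = 1

Yes, coprime (GCD = 1)


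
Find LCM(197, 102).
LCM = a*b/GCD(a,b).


GCD(197, 102) = 1
LCM = 197*102/1 = 20094/1 = 20094

LCM = 20094


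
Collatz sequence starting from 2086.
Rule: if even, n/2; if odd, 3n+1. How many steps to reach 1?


2086 → 1043 → 3130 → 1565 → 4696 → 2348 → 1174 → 587 → 1762 → 881 → 2644 → 1322 → 661 → 1984 → 992 → 496 → 248 → 124 → 62 → 31 → 94 → 47 → 142 → 71 → 214 → 107 → 322 → 161 → 484 → 242 → 121 → 364 → 182 → 91 → 274 → 137 → 412 → 206 → 103 → 310 → 155 → 466 → 233 → 700 → 350 → 175 → 526 → 263 → 790 → 395 → 1186 → 593 → 1780 → 890 → 445 → 1336 → 668 → 334 → 167 → 502 → 251 → 754 → 377 → 1132 → 566 → 283 → 850 → 425 → 1276 → 638 → 319 → 958 → 479 → 1438 → 719 → 2158 → 1079 → 3238 → 1619 → 4858 → 2429 → 7288 → 3644 → 1822 → 911 → 2734 → 1367 → 4102 → 2051 → 6154 → 3077 → 9232 → 4616 → 2308 → 1154 → 577 → 1732 → 866 → 433 → 1300 → 650 → 325 → 976 → 488 → 244 → 122 → 61 → 184 → 92 → 46 → 23 → 70 → 35 → 106 → 53 → 160 → 80 → 40 → 20 → 10 → 5 → 16 → 8 → 4 → 2 → 1
Total steps = 125

125 steps


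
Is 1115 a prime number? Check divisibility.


1115 / 5 = 223 (exact division)
1115 is NOT prime.

No, 1115 is not prime


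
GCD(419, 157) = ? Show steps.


419 = 2 * 157 + 105
157 = 1 * 105 + 52
105 = 2 * 52 + 1
52 = 52 * 1 + 0
GCD = 1


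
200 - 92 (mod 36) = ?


200 - 92 = 108
108 mod 36 = 0


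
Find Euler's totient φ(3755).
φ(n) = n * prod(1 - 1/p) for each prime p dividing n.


3755 = 5 × 751
Prime factors: 5, 751
φ(3755) = 3755 × (1-1/5) × (1-1/751)
= 3755 × 4/5 × 750/751 = 3000

φ(3755) = 3000


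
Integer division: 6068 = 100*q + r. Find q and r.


6068 = 100 * 60 + 68
Check: 6000 + 68 = 6068

q = 60, r = 68


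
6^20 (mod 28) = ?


6^1 mod 28 = 6
6^2 mod 28 = 8
6^3 mod 28 = 20
6^4 mod 28 = 8
6^5 mod 28 = 20
6^6 mod 28 = 8
6^7 mod 28 = 20
6^8 mod 28 = 8
6^9 mod 28 = 20
6^10 mod 28 = 8
6^11 mod 28 = 20
6^12 mod 28 = 8
6^13 mod 28 = 20
6^14 mod 28 = 8
6^15 mod 28 = 20
6^16 mod 28 = 8
6^17 mod 28 = 20
6^18 mod 28 = 8
6^19 mod 28 = 20
6^20 mod 28 = 8


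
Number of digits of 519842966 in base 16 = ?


519842966 in base 16 = 1EFC2C96
Number of digits = 8

8 digits (base 16)


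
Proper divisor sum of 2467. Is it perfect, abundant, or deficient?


Proper divisors: 1
Sum = 1 = 1
1 < 2467 → deficient

s(2467) = 1 (deficient)


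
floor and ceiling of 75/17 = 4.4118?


75/17 = 4.4118
floor = 4
ceil = 5

floor = 4, ceil = 5


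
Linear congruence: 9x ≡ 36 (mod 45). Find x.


GCD(9, 45) = 9 divides 36
Divide: 1x ≡ 4 (mod 5)
x ≡ 4 (mod 5)


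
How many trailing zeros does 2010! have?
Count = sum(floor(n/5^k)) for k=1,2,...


floor(2010/5) = 402
floor(2010/25) = 80
floor(2010/125) = 16
floor(2010/625) = 3
Total = 501

501 trailing zeros


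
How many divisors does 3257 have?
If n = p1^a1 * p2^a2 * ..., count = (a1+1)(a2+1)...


3257 = 3257^1
d(3257) = (1+1) = 2

2 divisors


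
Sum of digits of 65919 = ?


6 + 5 + 9 + 1 + 9 = 30


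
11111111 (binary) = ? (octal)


11111111 (base 2) = 255 (decimal)
255 (decimal) = 377 (base 8)


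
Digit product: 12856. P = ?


1 × 2 × 8 × 5 × 6 = 480


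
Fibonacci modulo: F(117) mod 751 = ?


F(k) mod 751 for k=1..117:
1, 1, 2, 3, 5, 8, 13, 21, 34, 55, 89, 144, 233, 377, 610, 236, 95, 331, 426, 6, 432, 438, 119, 557, 676, 482, 407, 138, 545, 683, 477, 409, 135, 544, 679, 472, 400, 121, 521, 642, 412, 303, 715, 267, 231, 498, 729, 476, 454, 179, 633, 61, 694, 4, 698, 702, 649, 600, 498, 347, 94, 441, 535, 225, 9, 234, 243, 477, 720, 446, 415, 110, 525, 635, 409, 293, 702, 244, 195, 439, 634, 322, 205, 527, 732, 508, 489, 246, 735, 230, 214, 444, 658, 351, 258, 609, 116, 725, 90, 64, 154, 218, 372, 590, 211, 50, 261, 311, 572, 132, 704, 85, 38, 123, 161, 284, 445
F(117) mod 751 = 445


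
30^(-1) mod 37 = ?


Use the extended Euclidean algorithm on (37, 30); each row r = 37*s + 30*t:
r=37, s=1, t=0
r=30, s=0, t=1
q=1: r=7, s=1, t=-1   [37*(1) + 30*(-1) = 7]
q=4: r=2, s=-4, t=5   [37*(-4) + 30*(5) = 2]
q=3: r=1, s=13, t=-16   [37*(13) + 30*(-16) = 1]
q=2: r=0, s=-30, t=37   [37*(-30) + 30*(37) = 0]
GCD = 1 with t = -16, so 30*(-16) ≡ 1 (mod 37)
Inverse = -16 mod 37 = 21
Check: 30 * 21 = 630 ≡ 1 (mod 37)

30^(-1) ≡ 21 (mod 37)


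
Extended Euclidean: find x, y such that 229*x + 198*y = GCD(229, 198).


Tabular extended Euclidean (each row: r = 229*s + 198*t):
r=229, s=1, t=0
r=198, s=0, t=1
q=1: r=31, s=1, t=-1   [229*(1) + 198*(-1) = 31]
q=6: r=12, s=-6, t=7   [229*(-6) + 198*(7) = 12]
q=2: r=7, s=13, t=-15   [229*(13) + 198*(-15) = 7]
q=1: r=5, s=-19, t=22   [229*(-19) + 198*(22) = 5]
q=1: r=2, s=32, t=-37   [229*(32) + 198*(-37) = 2]
q=2: r=1, s=-83, t=96   [229*(-83) + 198*(96) = 1]
q=2: r=0, s=198, t=-229   [229*(198) + 198*(-229) = 0]
GCD = 1; from the row with r=1: x=-83, y=96
Check: 229*(-83) + 198*(96) = -19007 + 19008 = 1

GCD = 1, x = -83, y = 96


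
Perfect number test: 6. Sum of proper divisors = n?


Proper divisors of 6: 1, 2, 3
Sum = 1 + 2 + 3 = 6

Yes, 6 is perfect (6 = 6)


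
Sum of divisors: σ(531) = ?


Divisors of 531: 1, 3, 9, 59, 177, 531
Sum = 1 + 3 + 9 + 59 + 177 + 531 = 780

σ(531) = 780


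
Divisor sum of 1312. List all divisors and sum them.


Divisors of 1312: 1, 2, 4, 8, 16, 32, 41, 82, 164, 328, 656, 1312
Sum = 1 + 2 + 4 + 8 + 16 + 32 + 41 + 82 + 164 + 328 + 656 + 1312 = 2646

σ(1312) = 2646


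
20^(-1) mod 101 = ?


Use the extended Euclidean algorithm on (101, 20); each row r = 101*s + 20*t:
r=101, s=1, t=0
r=20, s=0, t=1
q=5: r=1, s=1, t=-5   [101*(1) + 20*(-5) = 1]
q=20: r=0, s=-20, t=101   [101*(-20) + 20*(101) = 0]
GCD = 1 with t = -5, so 20*(-5) ≡ 1 (mod 101)
Inverse = -5 mod 101 = 96
Check: 20 * 96 = 1920 ≡ 1 (mod 101)

20^(-1) ≡ 96 (mod 101)


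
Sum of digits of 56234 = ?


5 + 6 + 2 + 3 + 4 = 20


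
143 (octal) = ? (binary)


143 (base 8) = 99 (decimal)
99 (decimal) = 1100011 (base 2)


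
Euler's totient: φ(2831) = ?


2831 = 19 × 149
Prime factors: 19, 149
φ(2831) = 2831 × (1-1/19) × (1-1/149)
= 2831 × 18/19 × 148/149 = 2664

φ(2831) = 2664


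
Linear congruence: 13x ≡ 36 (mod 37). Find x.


GCD(13, 37) = 1, unique solution
a^(-1) mod 37 = 20
x = 20 * 36 mod 37 = 17

x ≡ 17 (mod 37)


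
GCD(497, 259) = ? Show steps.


497 = 1 * 259 + 238
259 = 1 * 238 + 21
238 = 11 * 21 + 7
21 = 3 * 7 + 0
GCD = 7


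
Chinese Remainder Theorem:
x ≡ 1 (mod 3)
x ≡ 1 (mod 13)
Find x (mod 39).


M = 3*13 = 39
M1 = M/3 = 13, M2 = M/13 = 3
M1^(-1) mod 3 = 1, M2^(-1) mod 13 = 9
x = 1*13*1 + 1*3*9 = 40
40 mod 39 = 1
Check: 1 mod 3 = 1 ✓, 1 mod 13 = 1 ✓

x ≡ 1 (mod 39)


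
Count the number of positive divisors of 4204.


4204 = 2^2 × 1051^1
d(4204) = (2+1) × (1+1) = 6

6 divisors


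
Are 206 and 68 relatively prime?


Euclidean algorithm:
206 = 3 * 68 + 2
68 = 34 * 2 + 0
GCD(206, 68) = 2

No, not coprime (GCD = 2)


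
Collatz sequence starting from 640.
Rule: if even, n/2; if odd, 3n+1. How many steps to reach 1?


640 → 320 → 160 → 80 → 40 → 20 → 10 → 5 → 16 → 8 → 4 → 2 → 1
Total steps = 12

12 steps


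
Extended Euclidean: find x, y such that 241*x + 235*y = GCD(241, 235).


Tabular extended Euclidean (each row: r = 241*s + 235*t):
r=241, s=1, t=0
r=235, s=0, t=1
q=1: r=6, s=1, t=-1   [241*(1) + 235*(-1) = 6]
q=39: r=1, s=-39, t=40   [241*(-39) + 235*(40) = 1]
q=6: r=0, s=235, t=-241   [241*(235) + 235*(-241) = 0]
GCD = 1; from the row with r=1: x=-39, y=40
Check: 241*(-39) + 235*(40) = -9399 + 9400 = 1

GCD = 1, x = -39, y = 40


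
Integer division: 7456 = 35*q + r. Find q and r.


7456 = 35 * 213 + 1
Check: 7455 + 1 = 7456

q = 213, r = 1


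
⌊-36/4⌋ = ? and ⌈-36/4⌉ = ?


-36/4 = -9.0000
floor = -9
ceil = -9

floor = -9, ceil = -9


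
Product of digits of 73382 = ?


7 × 3 × 3 × 8 × 2 = 1008


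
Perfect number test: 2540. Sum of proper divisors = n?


Proper divisors of 2540: 1, 2, 4, 5, 10, 20, 127, 254, 508, 635, 1270
Sum = 1 + 2 + 4 + 5 + 10 + 20 + 127 + 254 + 508 + 635 + 1270 = 2836

No, 2540 is not perfect (2836 ≠ 2540)


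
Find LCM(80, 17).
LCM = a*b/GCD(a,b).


GCD(80, 17) = 1
LCM = 80*17/1 = 1360/1 = 1360

LCM = 1360


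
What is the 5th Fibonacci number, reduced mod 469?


F(k) mod 469 for k=1..5:
1, 1, 2, 3, 5
F(5) mod 469 = 5


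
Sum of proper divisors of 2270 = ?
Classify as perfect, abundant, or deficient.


Proper divisors: 1, 2, 5, 10, 227, 454, 1135
Sum = 1 + 2 + 5 + 10 + 227 + 454 + 1135 = 1834
1834 < 2270 → deficient

s(2270) = 1834 (deficient)


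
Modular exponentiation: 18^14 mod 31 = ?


18^1 mod 31 = 18
18^2 mod 31 = 14
18^3 mod 31 = 4
18^4 mod 31 = 10
18^5 mod 31 = 25
18^6 mod 31 = 16
18^7 mod 31 = 9
18^8 mod 31 = 7
18^9 mod 31 = 2
18^10 mod 31 = 5
18^11 mod 31 = 28
18^12 mod 31 = 8
18^13 mod 31 = 20
18^14 mod 31 = 19


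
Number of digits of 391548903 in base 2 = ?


391548903 in base 2 = 10111010101101000111111100111
Number of digits = 29

29 digits (base 2)


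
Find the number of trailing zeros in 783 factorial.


floor(783/5) = 156
floor(783/25) = 31
floor(783/125) = 6
floor(783/625) = 1
Total = 194

194 trailing zeros


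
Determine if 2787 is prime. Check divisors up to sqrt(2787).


2787 / 3 = 929 (exact division)
2787 is NOT prime.

No, 2787 is not prime


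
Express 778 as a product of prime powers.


778 / 2 = 389
389 / 389 = 1
778 = 2 × 389


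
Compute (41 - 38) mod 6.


41 - 38 = 3
3 mod 6 = 3


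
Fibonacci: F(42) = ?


Sequence: 1, 1, 2, 3, 5, 8, 13, 21, 34, 55, 89, 144, 233, 377, 610, 987, 1597, 2584, 4181, 6765, 10946, 17711, 28657, 46368, 75025, 121393, 196418, 317811, 514229, 832040, 1346269, 2178309, 3524578, 5702887, 9227465, 14930352, 24157817, 39088169, 63245986, 102334155, 165580141, 267914296
F(42) = 267914296


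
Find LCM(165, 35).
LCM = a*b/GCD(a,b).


GCD(165, 35) = 5
LCM = 165*35/5 = 5775/5 = 1155

LCM = 1155


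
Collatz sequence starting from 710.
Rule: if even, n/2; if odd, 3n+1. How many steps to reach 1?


710 → 355 → 1066 → 533 → 1600 → 800 → 400 → 200 → 100 → 50 → 25 → 76 → 38 → 19 → 58 → 29 → 88 → 44 → 22 → 11 → 34 → 17 → 52 → 26 → 13 → 40 → 20 → 10 → 5 → 16 → 8 → 4 → 2 → 1
Total steps = 33

33 steps


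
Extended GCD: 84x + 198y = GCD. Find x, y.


Tabular extended Euclidean (each row: r = 84*s + 198*t):
r=84, s=1, t=0
r=198, s=0, t=1
q=0: r=84, s=1, t=0   [84*(1) + 198*(0) = 84]
q=2: r=30, s=-2, t=1   [84*(-2) + 198*(1) = 30]
q=2: r=24, s=5, t=-2   [84*(5) + 198*(-2) = 24]
q=1: r=6, s=-7, t=3   [84*(-7) + 198*(3) = 6]
q=4: r=0, s=33, t=-14   [84*(33) + 198*(-14) = 0]
GCD = 6; from the row with r=6: x=-7, y=3
Check: 84*(-7) + 198*(3) = -588 + 594 = 6

GCD = 6, x = -7, y = 3


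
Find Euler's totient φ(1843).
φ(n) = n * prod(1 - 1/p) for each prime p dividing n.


1843 = 19 × 97
Prime factors: 19, 97
φ(1843) = 1843 × (1-1/19) × (1-1/97)
= 1843 × 18/19 × 96/97 = 1728

φ(1843) = 1728


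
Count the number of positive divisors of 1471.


1471 = 1471^1
d(1471) = (1+1) = 2

2 divisors


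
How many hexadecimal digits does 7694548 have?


7694548 in base 16 = 7568D4
Number of digits = 6

6 digits (base 16)


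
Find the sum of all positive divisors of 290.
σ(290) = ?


Divisors of 290: 1, 2, 5, 10, 29, 58, 145, 290
Sum = 1 + 2 + 5 + 10 + 29 + 58 + 145 + 290 = 540

σ(290) = 540


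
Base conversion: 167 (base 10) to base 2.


167 (base 10) = 167 (decimal)
167 (decimal) = 10100111 (base 2)


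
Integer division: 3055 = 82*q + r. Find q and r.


3055 = 82 * 37 + 21
Check: 3034 + 21 = 3055

q = 37, r = 21


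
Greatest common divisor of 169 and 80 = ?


169 = 2 * 80 + 9
80 = 8 * 9 + 8
9 = 1 * 8 + 1
8 = 8 * 1 + 0
GCD = 1


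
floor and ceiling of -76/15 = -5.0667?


-76/15 = -5.0667
floor = -6
ceil = -5

floor = -6, ceil = -5


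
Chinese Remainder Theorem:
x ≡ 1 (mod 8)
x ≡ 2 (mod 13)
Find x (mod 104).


M = 8*13 = 104
M1 = M/8 = 13, M2 = M/13 = 8
M1^(-1) mod 8 = 5, M2^(-1) mod 13 = 5
x = 1*13*5 + 2*8*5 = 145
145 mod 104 = 41
Check: 41 mod 8 = 1 ✓, 41 mod 13 = 2 ✓

x ≡ 41 (mod 104)


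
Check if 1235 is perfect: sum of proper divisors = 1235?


Proper divisors of 1235: 1, 5, 13, 19, 65, 95, 247
Sum = 1 + 5 + 13 + 19 + 65 + 95 + 247 = 445

No, 1235 is not perfect (445 ≠ 1235)


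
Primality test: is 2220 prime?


2220 / 2 = 1110 (exact division)
2220 is NOT prime.

No, 2220 is not prime


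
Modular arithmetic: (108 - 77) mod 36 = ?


108 - 77 = 31
31 mod 36 = 31


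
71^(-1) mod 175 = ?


Use the extended Euclidean algorithm on (175, 71); each row r = 175*s + 71*t:
r=175, s=1, t=0
r=71, s=0, t=1
q=2: r=33, s=1, t=-2   [175*(1) + 71*(-2) = 33]
q=2: r=5, s=-2, t=5   [175*(-2) + 71*(5) = 5]
q=6: r=3, s=13, t=-32   [175*(13) + 71*(-32) = 3]
q=1: r=2, s=-15, t=37   [175*(-15) + 71*(37) = 2]
q=1: r=1, s=28, t=-69   [175*(28) + 71*(-69) = 1]
q=2: r=0, s=-71, t=175   [175*(-71) + 71*(175) = 0]
GCD = 1 with t = -69, so 71*(-69) ≡ 1 (mod 175)
Inverse = -69 mod 175 = 106
Check: 71 * 106 = 7526 ≡ 1 (mod 175)

71^(-1) ≡ 106 (mod 175)


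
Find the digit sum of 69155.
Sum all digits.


6 + 9 + 1 + 5 + 5 = 26


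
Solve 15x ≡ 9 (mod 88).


GCD(15, 88) = 1, unique solution
a^(-1) mod 88 = 47
x = 47 * 9 mod 88 = 71

x ≡ 71 (mod 88)


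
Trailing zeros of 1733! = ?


floor(1733/5) = 346
floor(1733/25) = 69
floor(1733/125) = 13
floor(1733/625) = 2
Total = 430

430 trailing zeros


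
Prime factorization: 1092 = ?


1092 / 2 = 546
546 / 2 = 273
273 / 3 = 91
91 / 7 = 13
13 / 13 = 1
1092 = 2^2 × 3 × 7 × 13


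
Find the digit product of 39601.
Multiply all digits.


3 × 9 × 6 × 0 × 1 = 0


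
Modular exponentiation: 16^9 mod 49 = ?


16^1 mod 49 = 16
16^2 mod 49 = 11
16^3 mod 49 = 29
16^4 mod 49 = 23
16^5 mod 49 = 25
16^6 mod 49 = 8
16^7 mod 49 = 30
16^8 mod 49 = 39
16^9 mod 49 = 36


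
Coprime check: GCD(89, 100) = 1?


Euclidean algorithm:
100 = 1 * 89 + 11
89 = 8 * 11 + 1
11 = 11 * 1 + 0
GCD(89, 100) = 1

Yes, coprime (GCD = 1)


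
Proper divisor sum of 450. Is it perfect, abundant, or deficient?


Proper divisors: 1, 2, 3, 5, 6, 9, 10, 15, 18, 25, 30, 45, 50, 75, 90, 150, 225
Sum = 1 + 2 + 3 + 5 + 6 + 9 + 10 + 15 + 18 + 25 + 30 + 45 + 50 + 75 + 90 + 150 + 225 = 759
759 > 450 → abundant

s(450) = 759 (abundant)


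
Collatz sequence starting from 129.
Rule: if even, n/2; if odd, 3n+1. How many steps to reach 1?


129 → 388 → 194 → 97 → 292 → 146 → 73 → 220 → 110 → 55 → 166 → 83 → 250 → 125 → 376 → 188 → 94 → 47 → 142 → 71 → 214 → 107 → 322 → 161 → 484 → 242 → 121 → 364 → 182 → 91 → 274 → 137 → 412 → 206 → 103 → 310 → 155 → 466 → 233 → 700 → 350 → 175 → 526 → 263 → 790 → 395 → 1186 → 593 → 1780 → 890 → 445 → 1336 → 668 → 334 → 167 → 502 → 251 → 754 → 377 → 1132 → 566 → 283 → 850 → 425 → 1276 → 638 → 319 → 958 → 479 → 1438 → 719 → 2158 → 1079 → 3238 → 1619 → 4858 → 2429 → 7288 → 3644 → 1822 → 911 → 2734 → 1367 → 4102 → 2051 → 6154 → 3077 → 9232 → 4616 → 2308 → 1154 → 577 → 1732 → 866 → 433 → 1300 → 650 → 325 → 976 → 488 → 244 → 122 → 61 → 184 → 92 → 46 → 23 → 70 → 35 → 106 → 53 → 160 → 80 → 40 → 20 → 10 → 5 → 16 → 8 → 4 → 2 → 1
Total steps = 121

121 steps


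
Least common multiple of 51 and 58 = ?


GCD(51, 58) = 1
LCM = 51*58/1 = 2958/1 = 2958

LCM = 2958


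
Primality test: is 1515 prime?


1515 / 3 = 505 (exact division)
1515 is NOT prime.

No, 1515 is not prime


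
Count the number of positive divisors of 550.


550 = 2^1 × 5^2 × 11^1
d(550) = (1+1) × (2+1) × (1+1) = 12

12 divisors


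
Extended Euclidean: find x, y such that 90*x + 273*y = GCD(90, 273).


Tabular extended Euclidean (each row: r = 90*s + 273*t):
r=90, s=1, t=0
r=273, s=0, t=1
q=0: r=90, s=1, t=0   [90*(1) + 273*(0) = 90]
q=3: r=3, s=-3, t=1   [90*(-3) + 273*(1) = 3]
q=30: r=0, s=91, t=-30   [90*(91) + 273*(-30) = 0]
GCD = 3; from the row with r=3: x=-3, y=1
Check: 90*(-3) + 273*(1) = -270 + 273 = 3

GCD = 3, x = -3, y = 1


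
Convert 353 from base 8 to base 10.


353 (base 8) = 235 (decimal)
235 (decimal) = 235 (base 10)


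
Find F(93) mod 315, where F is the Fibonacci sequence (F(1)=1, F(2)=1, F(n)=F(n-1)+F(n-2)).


F(k) mod 315 for k=1..93:
1, 1, 2, 3, 5, 8, 13, 21, 34, 55, 89, 144, 233, 62, 295, 42, 22, 64, 86, 150, 236, 71, 307, 63, 55, 118, 173, 291, 149, 125, 274, 84, 43, 127, 170, 297, 152, 134, 286, 105, 76, 181, 257, 123, 65, 188, 253, 126, 64, 190, 254, 129, 68, 197, 265, 147, 97, 244, 26, 270, 296, 251, 232, 168, 85, 253, 23, 276, 299, 260, 244, 189, 118, 307, 110, 102, 212, 314, 211, 210, 106, 1, 107, 108, 215, 8, 223, 231, 139, 55, 194, 249, 128
F(93) mod 315 = 128


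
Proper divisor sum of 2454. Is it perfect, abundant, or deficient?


Proper divisors: 1, 2, 3, 6, 409, 818, 1227
Sum = 1 + 2 + 3 + 6 + 409 + 818 + 1227 = 2466
2466 > 2454 → abundant

s(2454) = 2466 (abundant)


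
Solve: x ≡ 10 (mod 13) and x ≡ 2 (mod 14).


M = 13*14 = 182
M1 = M/13 = 14, M2 = M/14 = 13
M1^(-1) mod 13 = 1, M2^(-1) mod 14 = 13
x = 10*14*1 + 2*13*13 = 478
478 mod 182 = 114
Check: 114 mod 13 = 10 ✓, 114 mod 14 = 2 ✓

x ≡ 114 (mod 182)


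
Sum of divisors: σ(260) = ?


Divisors of 260: 1, 2, 4, 5, 10, 13, 20, 26, 52, 65, 130, 260
Sum = 1 + 2 + 4 + 5 + 10 + 13 + 20 + 26 + 52 + 65 + 130 + 260 = 588

σ(260) = 588


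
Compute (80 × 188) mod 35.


80 × 188 = 15040
15040 mod 35 = 25


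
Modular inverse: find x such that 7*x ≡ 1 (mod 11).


Use the extended Euclidean algorithm on (11, 7); each row r = 11*s + 7*t:
r=11, s=1, t=0
r=7, s=0, t=1
q=1: r=4, s=1, t=-1   [11*(1) + 7*(-1) = 4]
q=1: r=3, s=-1, t=2   [11*(-1) + 7*(2) = 3]
q=1: r=1, s=2, t=-3   [11*(2) + 7*(-3) = 1]
q=3: r=0, s=-7, t=11   [11*(-7) + 7*(11) = 0]
GCD = 1 with t = -3, so 7*(-3) ≡ 1 (mod 11)
Inverse = -3 mod 11 = 8
Check: 7 * 8 = 56 ≡ 1 (mod 11)

7^(-1) ≡ 8 (mod 11)


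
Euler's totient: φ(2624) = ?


2624 = 2^6 × 41
Prime factors: 2, 41
φ(2624) = 2624 × (1-1/2) × (1-1/41)
= 2624 × 1/2 × 40/41 = 1280

φ(2624) = 1280


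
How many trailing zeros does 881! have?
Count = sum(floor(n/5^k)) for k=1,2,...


floor(881/5) = 176
floor(881/25) = 35
floor(881/125) = 7
floor(881/625) = 1
Total = 219

219 trailing zeros


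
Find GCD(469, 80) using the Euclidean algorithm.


469 = 5 * 80 + 69
80 = 1 * 69 + 11
69 = 6 * 11 + 3
11 = 3 * 3 + 2
3 = 1 * 2 + 1
2 = 2 * 1 + 0
GCD = 1


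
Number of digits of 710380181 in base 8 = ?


710380181 in base 8 = 5225705225
Number of digits = 10

10 digits (base 8)


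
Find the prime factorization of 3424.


3424 / 2 = 1712
1712 / 2 = 856
856 / 2 = 428
428 / 2 = 214
214 / 2 = 107
107 / 107 = 1
3424 = 2^5 × 107


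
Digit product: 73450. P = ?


7 × 3 × 4 × 5 × 0 = 0


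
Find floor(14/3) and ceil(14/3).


14/3 = 4.6667
floor = 4
ceil = 5

floor = 4, ceil = 5


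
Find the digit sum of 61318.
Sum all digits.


6 + 1 + 3 + 1 + 8 = 19


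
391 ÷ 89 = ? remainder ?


391 = 89 * 4 + 35
Check: 356 + 35 = 391

q = 4, r = 35


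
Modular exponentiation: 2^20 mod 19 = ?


2^1 mod 19 = 2
2^2 mod 19 = 4
2^3 mod 19 = 8
2^4 mod 19 = 16
2^5 mod 19 = 13
2^6 mod 19 = 7
2^7 mod 19 = 14
2^8 mod 19 = 9
2^9 mod 19 = 18
2^10 mod 19 = 17
2^11 mod 19 = 15
2^12 mod 19 = 11
2^13 mod 19 = 3
2^14 mod 19 = 6
2^15 mod 19 = 12
2^16 mod 19 = 5
2^17 mod 19 = 10
2^18 mod 19 = 1
2^19 mod 19 = 2
2^20 mod 19 = 4


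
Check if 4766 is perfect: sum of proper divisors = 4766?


Proper divisors of 4766: 1, 2, 2383
Sum = 1 + 2 + 2383 = 2386

No, 4766 is not perfect (2386 ≠ 4766)


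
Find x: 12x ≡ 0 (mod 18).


GCD(12, 18) = 6 divides 0
Divide: 2x ≡ 0 (mod 3)
x ≡ 0 (mod 3)


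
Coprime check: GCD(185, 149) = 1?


Euclidean algorithm:
185 = 1 * 149 + 36
149 = 4 * 36 + 5
36 = 7 * 5 + 1
5 = 5 * 1 + 0
GCD(185, 149) = 1

Yes, coprime (GCD = 1)


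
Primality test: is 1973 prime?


Check divisors up to sqrt(1973) = 44.4185
No divisors found.
1973 is prime.

Yes, 1973 is prime


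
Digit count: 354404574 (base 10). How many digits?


354404574 has 9 digits in base 10
floor(log10(354404574)) + 1 = floor(8.5495) + 1 = 9

9 digits (base 10)


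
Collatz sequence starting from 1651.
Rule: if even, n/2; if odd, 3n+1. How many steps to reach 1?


1651 → 4954 → 2477 → 7432 → 3716 → 1858 → 929 → 2788 → 1394 → 697 → 2092 → 1046 → 523 → 1570 → 785 → 2356 → 1178 → 589 → 1768 → 884 → 442 → 221 → 664 → 332 → 166 → 83 → 250 → 125 → 376 → 188 → 94 → 47 → 142 → 71 → 214 → 107 → 322 → 161 → 484 → 242 → 121 → 364 → 182 → 91 → 274 → 137 → 412 → 206 → 103 → 310 → 155 → 466 → 233 → 700 → 350 → 175 → 526 → 263 → 790 → 395 → 1186 → 593 → 1780 → 890 → 445 → 1336 → 668 → 334 → 167 → 502 → 251 → 754 → 377 → 1132 → 566 → 283 → 850 → 425 → 1276 → 638 → 319 → 958 → 479 → 1438 → 719 → 2158 → 1079 → 3238 → 1619 → 4858 → 2429 → 7288 → 3644 → 1822 → 911 → 2734 → 1367 → 4102 → 2051 → 6154 → 3077 → 9232 → 4616 → 2308 → 1154 → 577 → 1732 → 866 → 433 → 1300 → 650 → 325 → 976 → 488 → 244 → 122 → 61 → 184 → 92 → 46 → 23 → 70 → 35 → 106 → 53 → 160 → 80 → 40 → 20 → 10 → 5 → 16 → 8 → 4 → 2 → 1
Total steps = 135

135 steps


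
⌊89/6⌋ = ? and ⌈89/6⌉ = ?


89/6 = 14.8333
floor = 14
ceil = 15

floor = 14, ceil = 15


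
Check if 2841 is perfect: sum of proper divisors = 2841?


Proper divisors of 2841: 1, 3, 947
Sum = 1 + 3 + 947 = 951

No, 2841 is not perfect (951 ≠ 2841)


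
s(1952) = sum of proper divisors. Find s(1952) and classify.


Proper divisors: 1, 2, 4, 8, 16, 32, 61, 122, 244, 488, 976
Sum = 1 + 2 + 4 + 8 + 16 + 32 + 61 + 122 + 244 + 488 + 976 = 1954
1954 > 1952 → abundant

s(1952) = 1954 (abundant)


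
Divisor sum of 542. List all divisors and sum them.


Divisors of 542: 1, 2, 271, 542
Sum = 1 + 2 + 271 + 542 = 816

σ(542) = 816


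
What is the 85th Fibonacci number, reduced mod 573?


F(k) mod 573 for k=1..85:
1, 1, 2, 3, 5, 8, 13, 21, 34, 55, 89, 144, 233, 377, 37, 414, 451, 292, 170, 462, 59, 521, 7, 528, 535, 490, 452, 369, 248, 44, 292, 336, 55, 391, 446, 264, 137, 401, 538, 366, 331, 124, 455, 6, 461, 467, 355, 249, 31, 280, 311, 18, 329, 347, 103, 450, 553, 430, 410, 267, 104, 371, 475, 273, 175, 448, 50, 498, 548, 473, 448, 348, 223, 571, 221, 219, 440, 86, 526, 39, 565, 31, 23, 54, 77
F(85) mod 573 = 77


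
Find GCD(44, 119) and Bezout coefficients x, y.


Tabular extended Euclidean (each row: r = 44*s + 119*t):
r=44, s=1, t=0
r=119, s=0, t=1
q=0: r=44, s=1, t=0   [44*(1) + 119*(0) = 44]
q=2: r=31, s=-2, t=1   [44*(-2) + 119*(1) = 31]
q=1: r=13, s=3, t=-1   [44*(3) + 119*(-1) = 13]
q=2: r=5, s=-8, t=3   [44*(-8) + 119*(3) = 5]
q=2: r=3, s=19, t=-7   [44*(19) + 119*(-7) = 3]
q=1: r=2, s=-27, t=10   [44*(-27) + 119*(10) = 2]
q=1: r=1, s=46, t=-17   [44*(46) + 119*(-17) = 1]
q=2: r=0, s=-119, t=44   [44*(-119) + 119*(44) = 0]
GCD = 1; from the row with r=1: x=46, y=-17
Check: 44*(46) + 119*(-17) = 2024 - 2023 = 1

GCD = 1, x = 46, y = -17


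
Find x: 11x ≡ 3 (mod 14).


GCD(11, 14) = 1, unique solution
a^(-1) mod 14 = 9
x = 9 * 3 mod 14 = 13

x ≡ 13 (mod 14)


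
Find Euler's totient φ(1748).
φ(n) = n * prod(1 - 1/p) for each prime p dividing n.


1748 = 2^2 × 19 × 23
Prime factors: 2, 19, 23
φ(1748) = 1748 × (1-1/2) × (1-1/19) × (1-1/23)
= 1748 × 1/2 × 18/19 × 22/23 = 792

φ(1748) = 792


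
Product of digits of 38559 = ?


3 × 8 × 5 × 5 × 9 = 5400


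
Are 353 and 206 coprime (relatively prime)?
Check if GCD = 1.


Euclidean algorithm:
353 = 1 * 206 + 147
206 = 1 * 147 + 59
147 = 2 * 59 + 29
59 = 2 * 29 + 1
29 = 29 * 1 + 0
GCD(353, 206) = 1

Yes, coprime (GCD = 1)


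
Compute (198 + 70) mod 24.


198 + 70 = 268
268 mod 24 = 4


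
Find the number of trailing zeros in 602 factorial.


floor(602/5) = 120
floor(602/25) = 24
floor(602/125) = 4
Total = 148

148 trailing zeros


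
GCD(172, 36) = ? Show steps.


172 = 4 * 36 + 28
36 = 1 * 28 + 8
28 = 3 * 8 + 4
8 = 2 * 4 + 0
GCD = 4


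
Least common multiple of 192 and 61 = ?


GCD(192, 61) = 1
LCM = 192*61/1 = 11712/1 = 11712

LCM = 11712


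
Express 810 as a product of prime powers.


810 / 2 = 405
405 / 3 = 135
135 / 3 = 45
45 / 3 = 15
15 / 3 = 5
5 / 5 = 1
810 = 2 × 3^4 × 5


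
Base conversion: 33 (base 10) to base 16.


33 (base 10) = 33 (decimal)
33 (decimal) = 21 (base 16)


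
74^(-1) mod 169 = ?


Use the extended Euclidean algorithm on (169, 74); each row r = 169*s + 74*t:
r=169, s=1, t=0
r=74, s=0, t=1
q=2: r=21, s=1, t=-2   [169*(1) + 74*(-2) = 21]
q=3: r=11, s=-3, t=7   [169*(-3) + 74*(7) = 11]
q=1: r=10, s=4, t=-9   [169*(4) + 74*(-9) = 10]
q=1: r=1, s=-7, t=16   [169*(-7) + 74*(16) = 1]
q=10: r=0, s=74, t=-169   [169*(74) + 74*(-169) = 0]
GCD = 1 with t = 16, so 74*(16) ≡ 1 (mod 169)
Inverse = 16 mod 169 = 16
Check: 74 * 16 = 1184 ≡ 1 (mod 169)

74^(-1) ≡ 16 (mod 169)


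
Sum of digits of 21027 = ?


2 + 1 + 0 + 2 + 7 = 12


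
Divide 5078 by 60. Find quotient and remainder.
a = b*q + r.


5078 = 60 * 84 + 38
Check: 5040 + 38 = 5078

q = 84, r = 38


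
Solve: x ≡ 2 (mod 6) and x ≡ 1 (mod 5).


M = 6*5 = 30
M1 = M/6 = 5, M2 = M/5 = 6
M1^(-1) mod 6 = 5, M2^(-1) mod 5 = 1
x = 2*5*5 + 1*6*1 = 56
56 mod 30 = 26
Check: 26 mod 6 = 2 ✓, 26 mod 5 = 1 ✓

x ≡ 26 (mod 30)


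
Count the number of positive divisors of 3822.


3822 = 2^1 × 3^1 × 7^2 × 13^1
d(3822) = (1+1) × (1+1) × (2+1) × (1+1) = 24

24 divisors


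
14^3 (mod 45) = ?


14^1 mod 45 = 14
14^2 mod 45 = 16
14^3 mod 45 = 44


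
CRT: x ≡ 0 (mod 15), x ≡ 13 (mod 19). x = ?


M = 15*19 = 285
M1 = M/15 = 19, M2 = M/19 = 15
M1^(-1) mod 15 = 4, M2^(-1) mod 19 = 14
x = 0*19*4 + 13*15*14 = 2730
2730 mod 285 = 165
Check: 165 mod 15 = 0 ✓, 165 mod 19 = 13 ✓

x ≡ 165 (mod 285)


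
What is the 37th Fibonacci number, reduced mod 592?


F(k) mod 592 for k=1..37:
1, 1, 2, 3, 5, 8, 13, 21, 34, 55, 89, 144, 233, 377, 18, 395, 413, 216, 37, 253, 290, 543, 241, 192, 433, 33, 466, 499, 373, 280, 61, 341, 402, 151, 553, 112, 73
F(37) mod 592 = 73


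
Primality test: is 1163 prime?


Check divisors up to sqrt(1163) = 34.1028
No divisors found.
1163 is prime.

Yes, 1163 is prime


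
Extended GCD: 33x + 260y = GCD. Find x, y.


Tabular extended Euclidean (each row: r = 33*s + 260*t):
r=33, s=1, t=0
r=260, s=0, t=1
q=0: r=33, s=1, t=0   [33*(1) + 260*(0) = 33]
q=7: r=29, s=-7, t=1   [33*(-7) + 260*(1) = 29]
q=1: r=4, s=8, t=-1   [33*(8) + 260*(-1) = 4]
q=7: r=1, s=-63, t=8   [33*(-63) + 260*(8) = 1]
q=4: r=0, s=260, t=-33   [33*(260) + 260*(-33) = 0]
GCD = 1; from the row with r=1: x=-63, y=8
Check: 33*(-63) + 260*(8) = -2079 + 2080 = 1

GCD = 1, x = -63, y = 8


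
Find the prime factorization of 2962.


2962 / 2 = 1481
1481 / 1481 = 1
2962 = 2 × 1481


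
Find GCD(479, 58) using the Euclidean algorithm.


479 = 8 * 58 + 15
58 = 3 * 15 + 13
15 = 1 * 13 + 2
13 = 6 * 2 + 1
2 = 2 * 1 + 0
GCD = 1


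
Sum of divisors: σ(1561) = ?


Divisors of 1561: 1, 7, 223, 1561
Sum = 1 + 7 + 223 + 1561 = 1792

σ(1561) = 1792


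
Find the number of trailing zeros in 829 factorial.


floor(829/5) = 165
floor(829/25) = 33
floor(829/125) = 6
floor(829/625) = 1
Total = 205

205 trailing zeros


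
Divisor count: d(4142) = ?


4142 = 2^1 × 19^1 × 109^1
d(4142) = (1+1) × (1+1) × (1+1) = 8

8 divisors


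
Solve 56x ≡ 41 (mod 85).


GCD(56, 85) = 1, unique solution
a^(-1) mod 85 = 41
x = 41 * 41 mod 85 = 66

x ≡ 66 (mod 85)


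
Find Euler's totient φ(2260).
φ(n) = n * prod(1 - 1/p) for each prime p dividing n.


2260 = 2^2 × 5 × 113
Prime factors: 2, 5, 113
φ(2260) = 2260 × (1-1/2) × (1-1/5) × (1-1/113)
= 2260 × 1/2 × 4/5 × 112/113 = 896

φ(2260) = 896


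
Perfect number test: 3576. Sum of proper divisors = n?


Proper divisors of 3576: 1, 2, 3, 4, 6, 8, 12, 24, 149, 298, 447, 596, 894, 1192, 1788
Sum = 1 + 2 + 3 + 4 + 6 + 8 + 12 + 24 + 149 + 298 + 447 + 596 + 894 + 1192 + 1788 = 5424

No, 3576 is not perfect (5424 ≠ 3576)


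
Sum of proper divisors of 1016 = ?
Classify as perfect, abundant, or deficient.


Proper divisors: 1, 2, 4, 8, 127, 254, 508
Sum = 1 + 2 + 4 + 8 + 127 + 254 + 508 = 904
904 < 1016 → deficient

s(1016) = 904 (deficient)


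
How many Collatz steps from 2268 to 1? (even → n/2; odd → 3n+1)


2268 → 1134 → 567 → 1702 → 851 → 2554 → 1277 → 3832 → 1916 → 958 → 479 → 1438 → 719 → 2158 → 1079 → 3238 → 1619 → 4858 → 2429 → 7288 → 3644 → 1822 → 911 → 2734 → 1367 → 4102 → 2051 → 6154 → 3077 → 9232 → 4616 → 2308 → 1154 → 577 → 1732 → 866 → 433 → 1300 → 650 → 325 → 976 → 488 → 244 → 122 → 61 → 184 → 92 → 46 → 23 → 70 → 35 → 106 → 53 → 160 → 80 → 40 → 20 → 10 → 5 → 16 → 8 → 4 → 2 → 1
Total steps = 63

63 steps


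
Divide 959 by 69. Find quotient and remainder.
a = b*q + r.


959 = 69 * 13 + 62
Check: 897 + 62 = 959

q = 13, r = 62


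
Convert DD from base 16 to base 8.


DD (base 16) = 221 (decimal)
221 (decimal) = 335 (base 8)


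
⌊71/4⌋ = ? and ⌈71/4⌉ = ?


71/4 = 17.7500
floor = 17
ceil = 18

floor = 17, ceil = 18


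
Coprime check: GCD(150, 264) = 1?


Euclidean algorithm:
264 = 1 * 150 + 114
150 = 1 * 114 + 36
114 = 3 * 36 + 6
36 = 6 * 6 + 0
GCD(150, 264) = 6

No, not coprime (GCD = 6)


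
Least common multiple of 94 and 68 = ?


GCD(94, 68) = 2
LCM = 94*68/2 = 6392/2 = 3196

LCM = 3196


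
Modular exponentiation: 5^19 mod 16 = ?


5^1 mod 16 = 5
5^2 mod 16 = 9
5^3 mod 16 = 13
5^4 mod 16 = 1
5^5 mod 16 = 5
5^6 mod 16 = 9
5^7 mod 16 = 13
5^8 mod 16 = 1
5^9 mod 16 = 5
5^10 mod 16 = 9
5^11 mod 16 = 13
5^12 mod 16 = 1
5^13 mod 16 = 5
5^14 mod 16 = 9
5^15 mod 16 = 13
5^16 mod 16 = 1
5^17 mod 16 = 5
5^18 mod 16 = 9
5^19 mod 16 = 13


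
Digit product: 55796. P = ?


5 × 5 × 7 × 9 × 6 = 9450


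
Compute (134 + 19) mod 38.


134 + 19 = 153
153 mod 38 = 1


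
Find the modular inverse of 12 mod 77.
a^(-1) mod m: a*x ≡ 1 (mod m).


Use the extended Euclidean algorithm on (77, 12); each row r = 77*s + 12*t:
r=77, s=1, t=0
r=12, s=0, t=1
q=6: r=5, s=1, t=-6   [77*(1) + 12*(-6) = 5]
q=2: r=2, s=-2, t=13   [77*(-2) + 12*(13) = 2]
q=2: r=1, s=5, t=-32   [77*(5) + 12*(-32) = 1]
q=2: r=0, s=-12, t=77   [77*(-12) + 12*(77) = 0]
GCD = 1 with t = -32, so 12*(-32) ≡ 1 (mod 77)
Inverse = -32 mod 77 = 45
Check: 12 * 45 = 540 ≡ 1 (mod 77)

12^(-1) ≡ 45 (mod 77)


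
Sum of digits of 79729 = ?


7 + 9 + 7 + 2 + 9 = 34


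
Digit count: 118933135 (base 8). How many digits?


118933135 in base 8 = 705543217
Number of digits = 9

9 digits (base 8)


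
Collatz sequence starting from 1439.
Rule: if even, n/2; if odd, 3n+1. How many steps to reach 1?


1439 → 4318 → 2159 → 6478 → 3239 → 9718 → 4859 → 14578 → 7289 → 21868 → 10934 → 5467 → 16402 → 8201 → 24604 → 12302 → 6151 → 18454 → 9227 → 27682 → 13841 → 41524 → 20762 → 10381 → 31144 → 15572 → 7786 → 3893 → 11680 → 5840 → 2920 → 1460 → 730 → 365 → 1096 → 548 → 274 → 137 → 412 → 206 → 103 → 310 → 155 → 466 → 233 → 700 → 350 → 175 → 526 → 263 → 790 → 395 → 1186 → 593 → 1780 → 890 → 445 → 1336 → 668 → 334 → 167 → 502 → 251 → 754 → 377 → 1132 → 566 → 283 → 850 → 425 → 1276 → 638 → 319 → 958 → 479 → 1438 → 719 → 2158 → 1079 → 3238 → 1619 → 4858 → 2429 → 7288 → 3644 → 1822 → 911 → 2734 → 1367 → 4102 → 2051 → 6154 → 3077 → 9232 → 4616 → 2308 → 1154 → 577 → 1732 → 866 → 433 → 1300 → 650 → 325 → 976 → 488 → 244 → 122 → 61 → 184 → 92 → 46 → 23 → 70 → 35 → 106 → 53 → 160 → 80 → 40 → 20 → 10 → 5 → 16 → 8 → 4 → 2 → 1
Total steps = 127

127 steps


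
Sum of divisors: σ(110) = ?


Divisors of 110: 1, 2, 5, 10, 11, 22, 55, 110
Sum = 1 + 2 + 5 + 10 + 11 + 22 + 55 + 110 = 216

σ(110) = 216


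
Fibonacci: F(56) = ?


Sequence: 1, 1, 2, 3, 5, 8, 13, 21, 34, 55, 89, 144, 233, 377, 610, 987, 1597, 2584, 4181, 6765, 10946, 17711, 28657, 46368, 75025, 121393, 196418, 317811, 514229, 832040, 1346269, 2178309, 3524578, 5702887, 9227465, 14930352, 24157817, 39088169, 63245986, 102334155, 165580141, 267914296, 433494437, 701408733, 1134903170, 1836311903, 2971215073, 4807526976, 7778742049, 12586269025, 20365011074, 32951280099, 53316291173, 86267571272, 139583862445, 225851433717
F(56) = 225851433717


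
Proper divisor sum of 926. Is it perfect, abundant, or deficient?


Proper divisors: 1, 2, 463
Sum = 1 + 2 + 463 = 466
466 < 926 → deficient

s(926) = 466 (deficient)


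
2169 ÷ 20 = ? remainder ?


2169 = 20 * 108 + 9
Check: 2160 + 9 = 2169

q = 108, r = 9


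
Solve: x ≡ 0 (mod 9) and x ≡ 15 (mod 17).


M = 9*17 = 153
M1 = M/9 = 17, M2 = M/17 = 9
M1^(-1) mod 9 = 8, M2^(-1) mod 17 = 2
x = 0*17*8 + 15*9*2 = 270
270 mod 153 = 117
Check: 117 mod 9 = 0 ✓, 117 mod 17 = 15 ✓

x ≡ 117 (mod 153)


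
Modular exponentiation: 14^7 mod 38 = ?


14^1 mod 38 = 14
14^2 mod 38 = 6
14^3 mod 38 = 8
14^4 mod 38 = 36
14^5 mod 38 = 10
14^6 mod 38 = 26
14^7 mod 38 = 22


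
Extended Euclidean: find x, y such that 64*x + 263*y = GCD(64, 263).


Tabular extended Euclidean (each row: r = 64*s + 263*t):
r=64, s=1, t=0
r=263, s=0, t=1
q=0: r=64, s=1, t=0   [64*(1) + 263*(0) = 64]
q=4: r=7, s=-4, t=1   [64*(-4) + 263*(1) = 7]
q=9: r=1, s=37, t=-9   [64*(37) + 263*(-9) = 1]
q=7: r=0, s=-263, t=64   [64*(-263) + 263*(64) = 0]
GCD = 1; from the row with r=1: x=37, y=-9
Check: 64*(37) + 263*(-9) = 2368 - 2367 = 1

GCD = 1, x = 37, y = -9


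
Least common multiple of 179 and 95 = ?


GCD(179, 95) = 1
LCM = 179*95/1 = 17005/1 = 17005

LCM = 17005


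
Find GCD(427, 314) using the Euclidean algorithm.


427 = 1 * 314 + 113
314 = 2 * 113 + 88
113 = 1 * 88 + 25
88 = 3 * 25 + 13
25 = 1 * 13 + 12
13 = 1 * 12 + 1
12 = 12 * 1 + 0
GCD = 1


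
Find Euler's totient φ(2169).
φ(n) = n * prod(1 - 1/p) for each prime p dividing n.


2169 = 3^2 × 241
Prime factors: 3, 241
φ(2169) = 2169 × (1-1/3) × (1-1/241)
= 2169 × 2/3 × 240/241 = 1440

φ(2169) = 1440


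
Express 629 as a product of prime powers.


629 / 17 = 37
37 / 37 = 1
629 = 17 × 37


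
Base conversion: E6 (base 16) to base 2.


E6 (base 16) = 230 (decimal)
230 (decimal) = 11100110 (base 2)


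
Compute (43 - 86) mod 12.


43 - 86 = -43
-43 mod 12 = 5


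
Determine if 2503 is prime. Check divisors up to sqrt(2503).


Check divisors up to sqrt(2503) = 50.0300
No divisors found.
2503 is prime.

Yes, 2503 is prime


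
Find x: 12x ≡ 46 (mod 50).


GCD(12, 50) = 2 divides 46
Divide: 6x ≡ 23 (mod 25)
x ≡ 8 (mod 25)


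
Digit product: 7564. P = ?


7 × 5 × 6 × 4 = 840


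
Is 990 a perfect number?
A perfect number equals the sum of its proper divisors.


Proper divisors of 990: 1, 2, 3, 5, 6, 9, 10, 11, 15, 18, 22, 30, 33, 45, 55, 66, 90, 99, 110, 165, 198, 330, 495
Sum = 1 + 2 + 3 + 5 + 6 + 9 + 10 + 11 + 15 + 18 + 22 + 30 + 33 + 45 + 55 + 66 + 90 + 99 + 110 + 165 + 198 + 330 + 495 = 1818

No, 990 is not perfect (1818 ≠ 990)


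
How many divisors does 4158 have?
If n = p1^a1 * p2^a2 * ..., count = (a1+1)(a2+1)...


4158 = 2^1 × 3^3 × 7^1 × 11^1
d(4158) = (1+1) × (3+1) × (1+1) × (1+1) = 32

32 divisors


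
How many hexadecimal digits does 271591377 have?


271591377 in base 16 = 103027D1
Number of digits = 8

8 digits (base 16)


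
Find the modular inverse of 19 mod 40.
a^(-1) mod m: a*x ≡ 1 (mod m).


Use the extended Euclidean algorithm on (40, 19); each row r = 40*s + 19*t:
r=40, s=1, t=0
r=19, s=0, t=1
q=2: r=2, s=1, t=-2   [40*(1) + 19*(-2) = 2]
q=9: r=1, s=-9, t=19   [40*(-9) + 19*(19) = 1]
q=2: r=0, s=19, t=-40   [40*(19) + 19*(-40) = 0]
GCD = 1 with t = 19, so 19*(19) ≡ 1 (mod 40)
Inverse = 19 mod 40 = 19
Check: 19 * 19 = 361 ≡ 1 (mod 40)

19^(-1) ≡ 19 (mod 40)


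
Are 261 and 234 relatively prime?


Euclidean algorithm:
261 = 1 * 234 + 27
234 = 8 * 27 + 18
27 = 1 * 18 + 9
18 = 2 * 9 + 0
GCD(261, 234) = 9

No, not coprime (GCD = 9)


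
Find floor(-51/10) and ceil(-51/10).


-51/10 = -5.1000
floor = -6
ceil = -5

floor = -6, ceil = -5


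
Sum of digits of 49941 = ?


4 + 9 + 9 + 4 + 1 = 27


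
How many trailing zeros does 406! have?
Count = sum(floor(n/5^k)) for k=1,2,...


floor(406/5) = 81
floor(406/25) = 16
floor(406/125) = 3
Total = 100

100 trailing zeros


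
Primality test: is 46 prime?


46 / 2 = 23 (exact division)
46 is NOT prime.

No, 46 is not prime


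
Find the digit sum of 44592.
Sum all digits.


4 + 4 + 5 + 9 + 2 = 24


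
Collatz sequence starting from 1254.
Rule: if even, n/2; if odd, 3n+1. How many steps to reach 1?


1254 → 627 → 1882 → 941 → 2824 → 1412 → 706 → 353 → 1060 → 530 → 265 → 796 → 398 → 199 → 598 → 299 → 898 → 449 → 1348 → 674 → 337 → 1012 → 506 → 253 → 760 → 380 → 190 → 95 → 286 → 143 → 430 → 215 → 646 → 323 → 970 → 485 → 1456 → 728 → 364 → 182 → 91 → 274 → 137 → 412 → 206 → 103 → 310 → 155 → 466 → 233 → 700 → 350 → 175 → 526 → 263 → 790 → 395 → 1186 → 593 → 1780 → 890 → 445 → 1336 → 668 → 334 → 167 → 502 → 251 → 754 → 377 → 1132 → 566 → 283 → 850 → 425 → 1276 → 638 → 319 → 958 → 479 → 1438 → 719 → 2158 → 1079 → 3238 → 1619 → 4858 → 2429 → 7288 → 3644 → 1822 → 911 → 2734 → 1367 → 4102 → 2051 → 6154 → 3077 → 9232 → 4616 → 2308 → 1154 → 577 → 1732 → 866 → 433 → 1300 → 650 → 325 → 976 → 488 → 244 → 122 → 61 → 184 → 92 → 46 → 23 → 70 → 35 → 106 → 53 → 160 → 80 → 40 → 20 → 10 → 5 → 16 → 8 → 4 → 2 → 1
Total steps = 132

132 steps


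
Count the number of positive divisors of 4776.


4776 = 2^3 × 3^1 × 199^1
d(4776) = (3+1) × (1+1) × (1+1) = 16

16 divisors


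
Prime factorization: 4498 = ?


4498 / 2 = 2249
2249 / 13 = 173
173 / 173 = 1
4498 = 2 × 13 × 173


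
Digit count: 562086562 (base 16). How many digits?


562086562 in base 16 = 2180C2A2
Number of digits = 8

8 digits (base 16)


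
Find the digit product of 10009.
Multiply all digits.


1 × 0 × 0 × 0 × 9 = 0


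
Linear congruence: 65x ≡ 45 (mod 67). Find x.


GCD(65, 67) = 1, unique solution
a^(-1) mod 67 = 33
x = 33 * 45 mod 67 = 11

x ≡ 11 (mod 67)
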